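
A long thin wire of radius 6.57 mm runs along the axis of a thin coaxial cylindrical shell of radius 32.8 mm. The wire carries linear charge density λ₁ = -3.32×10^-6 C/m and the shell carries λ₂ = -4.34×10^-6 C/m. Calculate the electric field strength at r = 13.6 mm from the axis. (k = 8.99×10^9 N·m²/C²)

|E| = 4.39e6 N/C

Choose a coaxial cylinder of radius r = 13.6 mm (arbitrary length L) as the Gaussian surface (between the conductors, 6.57 mm < r < 32.8 mm).
The shell at 32.8 mm lies outside the Gaussian surface, so λ_enc = λ₁ = -3.32e-6 C/m.
Gauss's law: E·2πrL = λ_enc L/ε₀.
E = 2k|λ_enc|/r = 2(8.99×10^9)(3.32e-6)/(0.0136) = 4.39×10^6 N/C.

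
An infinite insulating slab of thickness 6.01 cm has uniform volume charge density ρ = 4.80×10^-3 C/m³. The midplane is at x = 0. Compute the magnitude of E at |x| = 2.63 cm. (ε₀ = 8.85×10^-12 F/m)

By symmetry E is perpendicular to the slab. A Gaussian pillbox from −2.63 cm to +2.63 cm (face area A) lies entirely within the slab.
Q_enc = ρ·(2x)·A and flux = 2EA, so 2EA = 2ρxA/ε₀ ⇒ E = |ρ|x/ε₀.
E = (4.80×10^-3)(0.0263)/(8.85×10^-12) = 1.43×10^7 N/C.

1.43×10^7 V/m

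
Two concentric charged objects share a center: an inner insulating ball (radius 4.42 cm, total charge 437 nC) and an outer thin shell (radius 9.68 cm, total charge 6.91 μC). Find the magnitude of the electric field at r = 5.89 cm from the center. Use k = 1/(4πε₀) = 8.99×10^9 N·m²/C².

|E| ≈ 1.13×10^6 V/m

By spherical symmetry E is radial; choose a Gaussian sphere of radius r = 5.89 cm (between the bodies, 4.42 cm < r < 9.68 cm).
The shell at 9.68 cm lies outside the Gaussian surface, so Q_enc = 437 nC = 4.37×10^-7 C.
By Gauss's law, ∮E·dA = E·4πr² = Q_enc/ε₀.
E = k|Q_enc|/r² = (8.99×10^9)(4.37e-7)/(0.0589)² = 1.13×10^6 N/C.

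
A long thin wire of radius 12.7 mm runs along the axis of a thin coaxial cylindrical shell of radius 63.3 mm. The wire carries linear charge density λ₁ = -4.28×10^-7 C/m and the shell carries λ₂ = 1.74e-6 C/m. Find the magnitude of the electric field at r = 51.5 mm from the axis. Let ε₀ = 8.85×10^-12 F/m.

|E| ≈ 1.49e5 N/C

Coaxial Gaussian cylinder, radius r = 51.5 mm, length L (between the conductors, 12.7 mm < r < 63.3 mm).
The shell at 63.3 mm lies outside the Gaussian surface, so λ_enc = λ₁ = -4.28×10^-7 C/m.
By Gauss's law (flux through the curved wall only), E·2πrL = λ_enc L/ε₀.
E = |λ_enc|/(2πε₀r) = (4.28×10^-7)/(2π·8.85×10^-12·0.0515) = 1.49×10^5 N/C.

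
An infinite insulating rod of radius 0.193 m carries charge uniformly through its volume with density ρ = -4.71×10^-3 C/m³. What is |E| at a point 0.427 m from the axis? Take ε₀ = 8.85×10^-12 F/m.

By cylindrical symmetry E is radial; use a coaxial Gaussian cylinder of radius 0.427 m and length L (r > 0.193 m, full cross-section enclosed).
λ_enc = ρ·πR² = (-4.71×10^-3)π(0.193)² = -5.512×10^-4 C/m.
Since E is radial and uniform over the curved surface, Φ = E·2πrL = Q_enc/ε₀ = λ_enc L/ε₀.
E = |λ_enc|/(2πε₀r) = (5.512×10^-4)/(2π·8.85×10^-12·0.427) = 2.32×10^7 N/C.

E = 2.32×10^7 N/C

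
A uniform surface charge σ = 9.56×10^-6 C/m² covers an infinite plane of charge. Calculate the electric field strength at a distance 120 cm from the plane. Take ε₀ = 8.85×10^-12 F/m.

5.40e5 N/C

By planar symmetry E is perpendicular to the sheet and uniform; use a Gaussian pillbox with flat faces of area A on each side of the sheet.
Flux Φ = 2EA and Q_enc = σA, so 2EA = σA/ε₀ ⇒ E = |σ|/(2ε₀), independent of distance.
E = |σ|/(2ε₀) = (9.56e-6)/(2·8.85×10^-12) = 5.40×10^5 N/C.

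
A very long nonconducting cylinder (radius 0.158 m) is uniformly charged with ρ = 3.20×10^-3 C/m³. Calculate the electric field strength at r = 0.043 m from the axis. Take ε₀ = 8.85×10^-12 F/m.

By cylindrical symmetry E is radial; use a coaxial Gaussian cylinder of radius 0.043 m and length L (r < R).
Charge inside radius r per length L is ρ·πr²·L, so λ_enc = ρπr² = 1.859e-5 C/m.
By Gauss's law (flux through the curved wall only), E·2πrL = λ_enc L/ε₀.
E = |λ_enc|/(2πε₀r) = (1.859e-5)/(2π·8.85×10^-12·0.043) = 7.77×10^6 N/C.

E = 7.77×10^6 N/C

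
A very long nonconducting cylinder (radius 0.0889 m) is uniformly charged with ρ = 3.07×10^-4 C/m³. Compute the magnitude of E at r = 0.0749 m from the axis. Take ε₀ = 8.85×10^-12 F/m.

Choose a coaxial cylinder of radius r = 0.0749 m (arbitrary length L) as the Gaussian surface (r < R).
Charge inside radius r per length L is ρ·πr²·L, so λ_enc = ρπr² = 5.411×10^-6 C/m.
By Gauss's law (flux through the curved wall only), E·2πrL = λ_enc L/ε₀.
E = |λ_enc|/(2πε₀r) = (5.411×10^-6)/(2π·8.85×10^-12·0.0749) = 1.30e6 N/C.

|E| = 1.30×10^6 N/C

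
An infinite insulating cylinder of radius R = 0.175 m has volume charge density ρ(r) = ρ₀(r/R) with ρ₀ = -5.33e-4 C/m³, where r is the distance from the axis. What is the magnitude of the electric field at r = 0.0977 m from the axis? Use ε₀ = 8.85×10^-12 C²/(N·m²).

|E| = 1.09e6 V/m

By cylindrical symmetry E is radial; use a coaxial Gaussian cylinder of radius 0.0977 m and length L (r < R).
λ_enc = ∫₀^r ρ(r')·2πr' dr' = (2πρ₀/R)·r^3/3 = -5.949×10^-6 C/m.
Since E is radial and uniform over the curved surface, Φ = E·2πrL = Q_enc/ε₀ = λ_enc L/ε₀.
E = |λ_enc|/(2πε₀r) = (5.949×10^-6)/(2π·8.85×10^-12·0.0977) = 1.09e6 N/C.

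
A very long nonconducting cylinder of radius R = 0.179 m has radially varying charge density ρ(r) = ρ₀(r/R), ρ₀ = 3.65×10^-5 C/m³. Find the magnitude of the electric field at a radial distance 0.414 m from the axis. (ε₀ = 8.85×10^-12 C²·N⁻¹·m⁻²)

By cylindrical symmetry E is radial; use a coaxial Gaussian cylinder of radius 0.414 m and length L (r > R, full charge per length enclosed).
λ_enc = 2π ∫₀^R ρ₀(r'/R)^1 r' dr' = 2πρ₀R²/3 = 2.449×10^-6 C/m.
Since E is radial and uniform over the curved surface, Φ = E·2πrL = Q_enc/ε₀ = λ_enc L/ε₀.
E = |λ_enc|/(2πε₀r) = (2.449×10^-6)/(2π·8.85×10^-12·0.414) = 1.06e5 N/C.

|E| ≈ 1.06×10^5 V/m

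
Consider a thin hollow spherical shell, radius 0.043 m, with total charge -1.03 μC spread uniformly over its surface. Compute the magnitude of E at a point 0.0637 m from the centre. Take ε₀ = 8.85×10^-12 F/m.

Use a concentric Gaussian sphere at r = 0.0637 m (r > 0.043 m).
The entire shell is enclosed: Q_enc = -1.03×10^-6 C.
Gauss's law: E·4πr² = Q_enc/ε₀.
E = |Q_enc|/(4πε₀r²) = (1.03×10^-6)/(4π·8.85×10^-12·(0.0637)²) = 2.28×10^6 N/C.

|E| ≈ 2.28×10^6 V/m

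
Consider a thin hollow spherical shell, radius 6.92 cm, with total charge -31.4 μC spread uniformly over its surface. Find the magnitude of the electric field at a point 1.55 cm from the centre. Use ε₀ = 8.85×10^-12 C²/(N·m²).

Take a concentric spherical Gaussian surface of radius r = 1.55 cm (inside the shell, r < 6.92 cm).
All the charge is outside the Gaussian surface: Q_enc = 0, hence E = 0 everywhere inside the shell.

|E| = 0 V/m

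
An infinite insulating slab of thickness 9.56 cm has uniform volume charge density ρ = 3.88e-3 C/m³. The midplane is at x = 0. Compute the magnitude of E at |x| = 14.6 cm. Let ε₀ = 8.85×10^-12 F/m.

E = 2.10e7 V/m

The point |x| = 14.6 cm lies outside the slab (half-thickness 0.0478 m). A symmetric pillbox spanning the full slab encloses Q_enc = ρ·d·A.
Flux = 2EA ⇒ E = |ρ|d/(2ε₀), independent of distance outside.
E = (3.88×10^-3)(0.0956)/(2·8.85×10^-12) = 2.10×10^7 N/C.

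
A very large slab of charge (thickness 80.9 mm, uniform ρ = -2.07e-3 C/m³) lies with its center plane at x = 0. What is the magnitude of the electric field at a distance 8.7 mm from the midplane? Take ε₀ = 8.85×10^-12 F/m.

By symmetry E is perpendicular to the slab. A Gaussian pillbox from −8.7 mm to +8.7 mm (face area A) lies entirely within the slab.
Q_enc = ρ·(2x)·A and flux = 2EA, so 2EA = 2ρxA/ε₀ ⇒ E = |ρ|x/ε₀.
E = (2.07×10^-3)(0.0087)/(8.85×10^-12) = 2.03×10^6 N/C.

2.03e6 N/C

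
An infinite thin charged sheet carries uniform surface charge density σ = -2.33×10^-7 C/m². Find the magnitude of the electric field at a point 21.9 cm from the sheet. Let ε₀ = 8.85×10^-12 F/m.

Choose a cylindrical pillbox piercing the sheet, end faces (area A) parallel to it.
Only the two end caps contribute flux: Φ = 2EA. With Q_enc = σA, Gauss's law gives E = |σ|/(2ε₀).
E = |σ|/(2ε₀) = (2.33×10^-7)/(2·8.85×10^-12) = 1.32×10^4 N/C.

|E| = 1.32×10^4 N/C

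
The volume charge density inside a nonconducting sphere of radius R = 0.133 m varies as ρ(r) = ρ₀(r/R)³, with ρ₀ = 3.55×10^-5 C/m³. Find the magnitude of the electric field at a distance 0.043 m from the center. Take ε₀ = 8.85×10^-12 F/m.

972 N/C

By spherical symmetry E is radial; choose a Gaussian sphere of radius r = 0.043 m (r < R).
Q_enc = ∫₀^r ρ(r')·4πr'² dr' = (4πρ₀/R³) ∫₀^r r'^5 dr' = 4πρ₀ r^6/(6·R³) = 1.998×10^-10 C.
Applying ∮E·dA = Q_enc/ε₀ with Φ = E(4πr²):
E = |Q_enc|/(4πε₀r²) = (1.998×10^-10)/(4π·8.85×10^-12·(0.043)²) = 972 N/C.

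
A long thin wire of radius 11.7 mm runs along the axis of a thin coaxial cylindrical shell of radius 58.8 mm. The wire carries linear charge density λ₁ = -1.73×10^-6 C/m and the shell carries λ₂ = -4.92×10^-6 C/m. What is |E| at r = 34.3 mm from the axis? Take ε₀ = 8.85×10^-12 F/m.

|E| ≈ 9.07e5 V/m

Coaxial Gaussian cylinder, radius r = 34.3 mm, length L (between the conductors, 11.7 mm < r < 58.8 mm).
Only the inner wire is enclosed; the outer shell contributes nothing inside itself. λ_enc = λ₁ = -1.73×10^-6 C/m.
By Gauss's law (flux through the curved wall only), E·2πrL = λ_enc L/ε₀.
E = |λ_enc|/(2πε₀r) = (1.73×10^-6)/(2π·8.85×10^-12·0.0343) = 9.07×10^5 N/C.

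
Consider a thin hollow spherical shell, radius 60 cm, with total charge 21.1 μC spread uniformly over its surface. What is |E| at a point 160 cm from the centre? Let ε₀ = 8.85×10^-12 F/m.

Take a concentric spherical Gaussian surface of radius r = 160 cm (r > 60 cm).
The entire shell is enclosed: Q_enc = 2.11×10^-5 C.
Since E is radial and uniform over the Gaussian sphere, Φ = E·4πr² = Q_enc/ε₀.
E = |Q_enc|/(4πε₀r²) = (2.11×10^-5)/(4π·8.85×10^-12·(1.6)²) = 7.41e4 N/C.

E ≈ 7.41×10^4 N/C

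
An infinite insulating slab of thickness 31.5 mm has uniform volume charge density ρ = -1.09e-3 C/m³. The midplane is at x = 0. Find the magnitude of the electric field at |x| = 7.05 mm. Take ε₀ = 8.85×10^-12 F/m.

By symmetry E is perpendicular to the slab. A Gaussian pillbox from −7.05 mm to +7.05 mm (face area A) lies entirely within the slab.
Q_enc = ρ·(2x)·A and flux = 2EA, so 2EA = 2ρxA/ε₀ ⇒ E = |ρ|x/ε₀.
E = (1.09×10^-3)(0.00705)/(8.85×10^-12) = 8.68e5 N/C.

8.68×10^5 N/C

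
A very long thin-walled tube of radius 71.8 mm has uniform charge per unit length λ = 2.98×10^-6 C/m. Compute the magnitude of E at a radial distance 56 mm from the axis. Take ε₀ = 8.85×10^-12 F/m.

|E| = 0 N/C

Coaxial Gaussian cylinder, radius r = 56 mm, length L (r < 71.8 mm, inside the shell).
All the surface charge lies outside this cylinder: Q_enc = 0, hence E = 0.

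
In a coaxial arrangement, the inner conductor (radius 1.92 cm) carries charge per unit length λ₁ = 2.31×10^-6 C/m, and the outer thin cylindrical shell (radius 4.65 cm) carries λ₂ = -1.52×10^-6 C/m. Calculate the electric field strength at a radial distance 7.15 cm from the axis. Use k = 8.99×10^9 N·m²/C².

Coaxial Gaussian cylinder, radius r = 7.15 cm, length L (r > 4.65 cm, enclosing both).
λ_enc = λ₁ + λ₂ = (2.31×10^-6) + (-1.52×10^-6) = 7.90e-7 C/m.
Since E is radial and uniform over the curved surface, Φ = E·2πrL = Q_enc/ε₀ = λ_enc L/ε₀.
E = 2k|λ_enc|/r = 2(8.99×10^9)(7.90×10^-7)/(0.0715) = 1.99×10^5 N/C.

1.99×10^5 V/m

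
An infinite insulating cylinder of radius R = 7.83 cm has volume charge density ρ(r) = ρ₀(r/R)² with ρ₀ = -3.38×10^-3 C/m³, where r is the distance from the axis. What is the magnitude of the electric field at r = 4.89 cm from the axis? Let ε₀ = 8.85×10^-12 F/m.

1.82×10^6 N/C

Take a coaxial cylindrical Gaussian surface of radius r = 4.89 cm and length L (r < R).
λ_enc = ∫₀^r ρ(r')·2πr' dr' = (2πρ₀/R²)·r^4/4 = -4.952e-6 C/m.
Applying ∮E·dA = Q_enc/ε₀ with the end caps contributing no flux:
E = |λ_enc|/(2πε₀r) = (4.952×10^-6)/(2π·8.85×10^-12·0.0489) = 1.82×10^6 N/C.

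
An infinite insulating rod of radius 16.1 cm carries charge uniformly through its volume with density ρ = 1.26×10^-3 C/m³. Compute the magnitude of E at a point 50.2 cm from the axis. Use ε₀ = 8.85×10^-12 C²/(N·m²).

Coaxial Gaussian cylinder, radius r = 50.2 cm, length L (r > 16.1 cm, full cross-section enclosed).
λ_enc = ρ·πR² = (1.26e-3)π(0.161)² = 1.026e-4 C/m.
By Gauss's law (flux through the curved wall only), E·2πrL = λ_enc L/ε₀.
E = |λ_enc|/(2πε₀r) = (1.026×10^-4)/(2π·8.85×10^-12·0.502) = 3.68×10^6 N/C.

|E| ≈ 3.68×10^6 N/C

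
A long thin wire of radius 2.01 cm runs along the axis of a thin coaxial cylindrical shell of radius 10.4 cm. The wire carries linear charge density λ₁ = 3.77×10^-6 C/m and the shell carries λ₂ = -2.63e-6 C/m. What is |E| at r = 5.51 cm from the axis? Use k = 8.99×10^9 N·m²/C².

By cylindrical symmetry E is radial; use a coaxial Gaussian cylinder of radius 5.51 cm and length L (between the conductors, 2.01 cm < r < 10.4 cm).
Only the inner wire is enclosed; the outer shell contributes nothing inside itself. λ_enc = λ₁ = 3.77×10^-6 C/m.
By Gauss's law (flux through the curved wall only), E·2πrL = λ_enc L/ε₀.
E = 2k|λ_enc|/r = 2(8.99×10^9)(3.77×10^-6)/(0.0551) = 1.23e6 N/C.

|E| ≈ 1.23×10^6 V/m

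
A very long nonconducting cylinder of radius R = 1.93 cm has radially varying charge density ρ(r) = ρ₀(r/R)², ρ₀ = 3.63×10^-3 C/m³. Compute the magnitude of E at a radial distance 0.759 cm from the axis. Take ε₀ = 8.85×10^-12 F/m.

1.20×10^5 N/C

By cylindrical symmetry E is radial; use a coaxial Gaussian cylinder of radius 0.759 cm and length L (r < R).
Integrating ρ over the cross-section to radius r: λ_enc = (2πρ₀/R²) ∫₀^r r'^3 dr' = 2πρ₀ r^4/(4·R²) = 5.08×10^-8 C/m.
By Gauss's law (flux through the curved wall only), E·2πrL = λ_enc L/ε₀.
E = |λ_enc|/(2πε₀r) = (5.08e-8)/(2π·8.85×10^-12·0.00759) = 1.20×10^5 N/C.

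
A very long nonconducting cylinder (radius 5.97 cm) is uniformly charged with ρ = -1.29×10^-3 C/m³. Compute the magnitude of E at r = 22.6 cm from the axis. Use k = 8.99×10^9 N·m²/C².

By cylindrical symmetry E is radial; use a coaxial Gaussian cylinder of radius 22.6 cm and length L (r > 5.97 cm, full cross-section enclosed).
λ_enc = ρ·πR² = (-1.29×10^-3)π(0.0597)² = -1.444e-5 C/m.
Applying ∮E·dA = Q_enc/ε₀ with the end caps contributing no flux:
E = 2k|λ_enc|/r = 2(8.99×10^9)(1.444e-5)/(0.226) = 1.15×10^6 N/C.

|E| ≈ 1.15×10^6 N/C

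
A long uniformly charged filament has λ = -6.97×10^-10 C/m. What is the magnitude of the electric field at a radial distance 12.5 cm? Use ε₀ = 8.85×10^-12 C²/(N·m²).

Choose a coaxial cylinder of radius r = 12.5 cm (arbitrary length L) as the Gaussian surface.
Q_enc = λL, so λ_enc = -6.97e-10 C/m.
By Gauss's law (flux through the curved wall only), E·2πrL = λ_enc L/ε₀.
E = |λ_enc|/(2πε₀r) = (6.97×10^-10)/(2π·8.85×10^-12·0.125) = 100 N/C.

E = 100 V/m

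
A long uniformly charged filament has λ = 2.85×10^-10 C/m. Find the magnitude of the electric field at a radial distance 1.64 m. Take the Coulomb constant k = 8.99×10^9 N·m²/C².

Coaxial Gaussian cylinder, radius r = 1.64 m, length L.
Q_enc = λL, so λ_enc = 2.85×10^-10 C/m.
Since E is radial and uniform over the curved surface, Φ = E·2πrL = Q_enc/ε₀ = λ_enc L/ε₀.
E = 2k|λ_enc|/r = 2(8.99×10^9)(2.85×10^-10)/(1.64) = 3.12 N/C.

3.12 N/C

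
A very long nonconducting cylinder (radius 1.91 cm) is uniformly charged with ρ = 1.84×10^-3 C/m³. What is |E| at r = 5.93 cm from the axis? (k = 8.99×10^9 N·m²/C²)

By cylindrical symmetry E is radial; use a coaxial Gaussian cylinder of radius 5.93 cm and length L (r > 1.91 cm, full cross-section enclosed).
λ_enc = ρ·πR² = (1.84×10^-3)π(0.0191)² = 2.109×10^-6 C/m.
Since E is radial and uniform over the curved surface, Φ = E·2πrL = Q_enc/ε₀ = λ_enc L/ε₀.
E = 2k|λ_enc|/r = 2(8.99×10^9)(2.109×10^-6)/(0.0593) = 6.39×10^5 N/C.

E = 6.39e5 N/C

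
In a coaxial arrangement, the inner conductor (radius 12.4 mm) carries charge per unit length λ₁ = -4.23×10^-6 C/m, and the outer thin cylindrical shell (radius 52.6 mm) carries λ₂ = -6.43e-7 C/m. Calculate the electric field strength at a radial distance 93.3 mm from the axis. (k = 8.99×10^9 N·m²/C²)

|E| ≈ 9.39×10^5 N/C

By cylindrical symmetry E is radial; use a coaxial Gaussian cylinder of radius 93.3 mm and length L (r > 52.6 mm, enclosing both).
λ_enc = λ₁ + λ₂ = (-4.23×10^-6) + (-6.43e-7) = -4.873e-6 C/m.
Applying ∮E·dA = Q_enc/ε₀ with the end caps contributing no flux:
E = 2k|λ_enc|/r = 2(8.99×10^9)(4.873e-6)/(0.0933) = 9.39e5 N/C.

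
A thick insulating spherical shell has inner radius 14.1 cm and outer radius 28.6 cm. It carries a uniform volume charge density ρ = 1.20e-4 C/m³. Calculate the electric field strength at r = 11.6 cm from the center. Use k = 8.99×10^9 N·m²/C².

E = 0

Use a concentric Gaussian sphere at r = 11.6 cm (r < 14.1 cm, inside the empty cavity).
No charge is enclosed, so by Gauss's law E·4πr² = 0 ⇒ E = 0.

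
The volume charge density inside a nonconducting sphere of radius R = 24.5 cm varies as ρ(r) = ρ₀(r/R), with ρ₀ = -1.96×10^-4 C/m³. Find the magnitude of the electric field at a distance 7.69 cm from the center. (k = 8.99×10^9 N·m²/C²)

By spherical symmetry E is radial; choose a Gaussian sphere of radius r = 7.69 cm (r < R).
Q_enc = ∫₀^r ρ(r')·4πr'² dr' = (4πρ₀/R) ∫₀^r r'^3 dr' = 4πρ₀ r^4/(4·R) = -8.789e-8 C.
Gauss's law: E·4πr² = Q_enc/ε₀.
E = k|Q_enc|/r² = (8.99×10^9)(8.789×10^-8)/(0.0769)² = 1.34e5 N/C.

|E| = 1.34×10^5 N/C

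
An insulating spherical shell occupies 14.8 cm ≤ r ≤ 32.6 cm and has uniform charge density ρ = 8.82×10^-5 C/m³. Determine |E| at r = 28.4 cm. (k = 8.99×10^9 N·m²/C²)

Symmetry ⇒ E = E(r) r̂. Gaussian sphere of radius r = 28.4 cm (within the shell material, 14.8 cm < r < 32.6 cm).
Only the shell between 14.8 cm and r is enclosed: Q_enc = ρ·(4π/3)(r³ − a³) = (8.82e-5)·(4π/3)·((0.284)³ − (0.148)³) = 7.265e-6 C.
Gauss's law: E·4πr² = Q_enc/ε₀.
E = k|Q_enc|/r² = (8.99×10^9)(7.265e-6)/(0.284)² = 8.10×10^5 N/C.

|E| ≈ 8.10×10^5 V/m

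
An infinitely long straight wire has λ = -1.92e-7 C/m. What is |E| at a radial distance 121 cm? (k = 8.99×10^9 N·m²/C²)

Choose a coaxial cylinder of radius r = 121 cm (arbitrary length L) as the Gaussian surface.
Q_enc = λL, so λ_enc = -1.92e-7 C/m.
By Gauss's law (flux through the curved wall only), E·2πrL = λ_enc L/ε₀.
E = 2k|λ_enc|/r = 2(8.99×10^9)(1.92×10^-7)/(1.21) = 2.85e3 N/C.

E = 2.85×10^3 N/C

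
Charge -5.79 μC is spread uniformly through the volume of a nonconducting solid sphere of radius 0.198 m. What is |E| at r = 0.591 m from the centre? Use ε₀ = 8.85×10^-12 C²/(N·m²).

Take a concentric spherical Gaussian surface of radius r = 0.591 m (r > R, so the entire charge is enclosed).
Q_enc = -5.79 μC = -5.79×10^-6 C.
Since E is radial and uniform over the Gaussian sphere, Φ = E·4πr² = Q_enc/ε₀.
E = |Q_enc|/(4πε₀r²) = (5.79e-6)/(4π·8.85×10^-12·(0.591)²) = 1.49×10^5 N/C.

|E| = 1.49×10^5 N/C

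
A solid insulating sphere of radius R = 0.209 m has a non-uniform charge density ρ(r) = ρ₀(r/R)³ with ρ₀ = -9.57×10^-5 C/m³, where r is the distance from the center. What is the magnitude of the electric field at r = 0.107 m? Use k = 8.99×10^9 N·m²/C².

By spherical symmetry E is radial; choose a Gaussian sphere of radius r = 0.107 m (r < R).
Q_enc = ∫₀^r ρ(r')·4πr'² dr' = (4πρ₀/R³) ∫₀^r r'^5 dr' = 4πρ₀ r^6/(6·R³) = -3.295×10^-8 C.
By Gauss's law, ∮E·dA = E·4πr² = Q_enc/ε₀.
E = k|Q_enc|/r² = (8.99×10^9)(3.295×10^-8)/(0.107)² = 2.59e4 N/C.

|E| ≈ 2.59×10^4 N/C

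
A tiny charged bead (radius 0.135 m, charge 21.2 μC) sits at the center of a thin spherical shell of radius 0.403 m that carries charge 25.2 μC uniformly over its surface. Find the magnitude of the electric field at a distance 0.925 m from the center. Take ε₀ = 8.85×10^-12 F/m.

Use a concentric Gaussian sphere at r = 0.925 m (r > 0.403 m, enclosing both).
Q_enc = (21.2 μC) + (25.2 μC) = 4.64×10^-5 C.
Applying ∮E·dA = Q_enc/ε₀ with Φ = E(4πr²):
E = |Q_enc|/(4πε₀r²) = (4.64e-5)/(4π·8.85×10^-12·(0.925)²) = 4.88×10^5 N/C.

|E| ≈ 4.88e5 N/C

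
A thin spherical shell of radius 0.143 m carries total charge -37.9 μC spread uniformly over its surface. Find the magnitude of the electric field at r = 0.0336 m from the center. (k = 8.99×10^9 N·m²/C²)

Symmetry ⇒ E = E(r) r̂. Gaussian sphere of radius r = 0.0336 m (inside the shell, r < 0.143 m).
No charge lies within this surface, so Q_enc = 0 and Gauss's law gives E·4πr² = 0 ⇒ E = 0.

E = 0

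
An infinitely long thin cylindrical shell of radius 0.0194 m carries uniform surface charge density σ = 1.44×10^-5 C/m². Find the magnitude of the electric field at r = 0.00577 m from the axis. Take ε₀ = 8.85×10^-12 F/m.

E = 0

Take a coaxial cylindrical Gaussian surface of radius r = 0.00577 m and length L (r < 0.0194 m, inside the shell).
All the surface charge lies outside this cylinder: Q_enc = 0, hence E = 0.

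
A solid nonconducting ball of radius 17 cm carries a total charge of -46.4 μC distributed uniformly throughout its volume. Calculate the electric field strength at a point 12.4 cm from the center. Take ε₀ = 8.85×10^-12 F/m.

By spherical symmetry E is radial; choose a Gaussian sphere of radius r = 12.4 cm (r < R).
For a uniform sphere the enclosed fraction is (r/R)³, so Q_enc = (-46.4 μC)(0.124/0.17)³ = -1.801×10^-5 C.
Since E is radial and uniform over the Gaussian sphere, Φ = E·4πr² = Q_enc/ε₀.
E = |Q_enc|/(4πε₀r²) = (1.801×10^-5)/(4π·8.85×10^-12·(0.124)²) = 1.05×10^7 N/C.

|E| = 1.05e7 N/C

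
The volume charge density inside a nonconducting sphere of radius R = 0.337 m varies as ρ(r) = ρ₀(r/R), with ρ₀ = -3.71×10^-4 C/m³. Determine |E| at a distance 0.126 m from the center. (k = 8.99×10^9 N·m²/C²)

By spherical symmetry E is radial; choose a Gaussian sphere of radius r = 0.126 m (r < R).
Q_enc = ∫₀^r ρ(r')·4πr'² dr' = (4πρ₀/R) ∫₀^r r'^3 dr' = 4πρ₀ r^4/(4·R) = -8.717×10^-7 C.
By Gauss's law, ∮E·dA = E·4πr² = Q_enc/ε₀.
E = k|Q_enc|/r² = (8.99×10^9)(8.717×10^-7)/(0.126)² = 4.94×10^5 N/C.

|E| = 4.94e5 N/C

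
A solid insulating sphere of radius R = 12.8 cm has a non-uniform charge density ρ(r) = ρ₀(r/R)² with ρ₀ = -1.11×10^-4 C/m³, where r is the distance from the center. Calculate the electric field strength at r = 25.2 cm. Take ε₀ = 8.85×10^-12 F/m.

|E| ≈ 8.28e4 N/C

By spherical symmetry E is radial; choose a Gaussian sphere of radius r = 25.2 cm (r > R, all charge enclosed).
Q_enc = 4π ∫₀^R ρ₀(r'/R)^2 r'² dr' = 4πρ₀R³/5 = -5.85×10^-7 C.
Gauss's law: E·4πr² = Q_enc/ε₀.
E = |Q_enc|/(4πε₀r²) = (5.85×10^-7)/(4π·8.85×10^-12·(0.252)²) = 8.28e4 N/C.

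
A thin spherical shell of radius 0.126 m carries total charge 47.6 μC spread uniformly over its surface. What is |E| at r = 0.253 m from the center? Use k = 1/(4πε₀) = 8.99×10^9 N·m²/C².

Take a concentric spherical Gaussian surface of radius r = 0.253 m (r > 0.126 m).
The entire shell is enclosed: Q_enc = 4.76×10^-5 C.
Since E is radial and uniform over the Gaussian sphere, Φ = E·4πr² = Q_enc/ε₀.
E = k|Q_enc|/r² = (8.99×10^9)(4.76e-5)/(0.253)² = 6.69×10^6 N/C.

|E| = 6.69e6 N/C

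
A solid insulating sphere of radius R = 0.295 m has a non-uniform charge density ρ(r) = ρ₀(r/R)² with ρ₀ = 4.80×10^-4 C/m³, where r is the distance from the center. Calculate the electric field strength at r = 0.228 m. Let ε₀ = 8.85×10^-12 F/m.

|E| ≈ 1.48e6 V/m

Take a concentric spherical Gaussian surface of radius r = 0.228 m (r < R).
Integrate the density: Q_enc = 4π ∫₀^r ρ₀(r'/R)^2 r'² dr' = 4πρ₀ r^5/(5·R²) = 8.541e-6 C.
Since E is radial and uniform over the Gaussian sphere, Φ = E·4πr² = Q_enc/ε₀.
E = |Q_enc|/(4πε₀r²) = (8.541×10^-6)/(4π·8.85×10^-12·(0.228)²) = 1.48×10^6 N/C.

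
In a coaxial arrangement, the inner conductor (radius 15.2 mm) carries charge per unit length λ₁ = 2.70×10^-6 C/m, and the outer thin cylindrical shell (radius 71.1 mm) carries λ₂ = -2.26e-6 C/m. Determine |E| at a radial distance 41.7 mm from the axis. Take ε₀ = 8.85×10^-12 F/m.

1.16e6 N/C

By cylindrical symmetry E is radial; use a coaxial Gaussian cylinder of radius 41.7 mm and length L (between the conductors, 15.2 mm < r < 71.1 mm).
The shell at 71.1 mm lies outside the Gaussian surface, so λ_enc = λ₁ = 2.70×10^-6 C/m.
Since E is radial and uniform over the curved surface, Φ = E·2πrL = Q_enc/ε₀ = λ_enc L/ε₀.
E = |λ_enc|/(2πε₀r) = (2.70×10^-6)/(2π·8.85×10^-12·0.0417) = 1.16×10^6 N/C.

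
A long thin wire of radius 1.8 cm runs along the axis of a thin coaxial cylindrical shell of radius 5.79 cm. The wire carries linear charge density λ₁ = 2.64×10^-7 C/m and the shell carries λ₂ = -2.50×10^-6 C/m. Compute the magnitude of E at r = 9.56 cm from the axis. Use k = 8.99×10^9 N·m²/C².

E = 4.21×10^5 N/C

Take a coaxial cylindrical Gaussian surface of radius r = 9.56 cm and length L (r > 5.79 cm, enclosing both).
λ_enc = λ₁ + λ₂ = (2.64e-7) + (-2.50×10^-6) = -2.236e-6 C/m.
Since E is radial and uniform over the curved surface, Φ = E·2πrL = Q_enc/ε₀ = λ_enc L/ε₀.
E = 2k|λ_enc|/r = 2(8.99×10^9)(2.236×10^-6)/(0.0956) = 4.21e5 N/C.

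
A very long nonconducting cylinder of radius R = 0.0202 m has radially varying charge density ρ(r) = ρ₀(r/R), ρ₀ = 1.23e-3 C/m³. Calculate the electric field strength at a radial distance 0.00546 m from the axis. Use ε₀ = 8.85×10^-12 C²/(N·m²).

|E| = 6.84×10^4 N/C

Take a coaxial cylindrical Gaussian surface of radius r = 0.00546 m and length L (r < R).
λ_enc = ∫₀^r ρ(r')·2πr' dr' = (2πρ₀/R)·r^3/3 = 2.076e-8 C/m.
Applying ∮E·dA = Q_enc/ε₀ with the end caps contributing no flux:
E = |λ_enc|/(2πε₀r) = (2.076×10^-8)/(2π·8.85×10^-12·0.00546) = 6.84e4 N/C.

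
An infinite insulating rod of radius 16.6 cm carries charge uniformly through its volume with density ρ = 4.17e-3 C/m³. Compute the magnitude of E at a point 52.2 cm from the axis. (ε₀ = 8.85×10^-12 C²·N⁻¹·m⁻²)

Take a coaxial cylindrical Gaussian surface of radius r = 52.2 cm and length L (r > 16.6 cm, full cross-section enclosed).
λ_enc = ρ·πR² = (4.17×10^-3)π(0.166)² = 3.61e-4 C/m.
Applying ∮E·dA = Q_enc/ε₀ with the end caps contributing no flux:
E = |λ_enc|/(2πε₀r) = (3.61e-4)/(2π·8.85×10^-12·0.522) = 1.24e7 N/C.

|E| ≈ 1.24e7 N/C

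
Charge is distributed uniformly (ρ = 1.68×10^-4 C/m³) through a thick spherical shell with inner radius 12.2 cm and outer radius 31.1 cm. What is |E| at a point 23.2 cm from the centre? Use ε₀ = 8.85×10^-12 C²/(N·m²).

By spherical symmetry E is radial; choose a Gaussian sphere of radius r = 23.2 cm (within the shell material, 12.2 cm < r < 31.1 cm).
Only the shell between 12.2 cm and r is enclosed: Q_enc = ρ·(4π/3)(r³ − a³) = (1.68×10^-4)·(4π/3)·((0.232)³ − (0.122)³) = 7.51×10^-6 C.
Gauss's law: E·4πr² = Q_enc/ε₀.
E = |Q_enc|/(4πε₀r²) = (7.51×10^-6)/(4π·8.85×10^-12·(0.232)²) = 1.25e6 N/C.

E = 1.25×10^6 V/m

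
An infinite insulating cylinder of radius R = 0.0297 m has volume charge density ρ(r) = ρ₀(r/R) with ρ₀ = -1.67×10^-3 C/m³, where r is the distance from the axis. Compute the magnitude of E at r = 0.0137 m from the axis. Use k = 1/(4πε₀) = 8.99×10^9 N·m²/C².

By cylindrical symmetry E is radial; use a coaxial Gaussian cylinder of radius 0.0137 m and length L (r < R).
λ_enc = ∫₀^r ρ(r')·2πr' dr' = (2πρ₀/R)·r^3/3 = -3.028×10^-7 C/m.
By Gauss's law (flux through the curved wall only), E·2πrL = λ_enc L/ε₀.
E = 2k|λ_enc|/r = 2(8.99×10^9)(3.028×10^-7)/(0.0137) = 3.97e5 N/C.

|E| = 3.97e5 N/C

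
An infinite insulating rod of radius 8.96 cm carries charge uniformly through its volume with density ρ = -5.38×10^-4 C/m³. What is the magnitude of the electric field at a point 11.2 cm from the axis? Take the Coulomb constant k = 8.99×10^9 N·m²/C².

2.18×10^6 N/C

By cylindrical symmetry E is radial; use a coaxial Gaussian cylinder of radius 11.2 cm and length L (r > 8.96 cm, full cross-section enclosed).
λ_enc = ρ·πR² = (-5.38×10^-4)π(0.0896)² = -1.357×10^-5 C/m.
By Gauss's law (flux through the curved wall only), E·2πrL = λ_enc L/ε₀.
E = 2k|λ_enc|/r = 2(8.99×10^9)(1.357×10^-5)/(0.112) = 2.18e6 N/C.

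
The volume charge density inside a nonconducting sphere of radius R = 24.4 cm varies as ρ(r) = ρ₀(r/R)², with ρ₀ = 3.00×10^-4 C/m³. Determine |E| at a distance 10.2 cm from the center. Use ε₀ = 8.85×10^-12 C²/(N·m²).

|E| ≈ 1.21×10^5 N/C

By spherical symmetry E is radial; choose a Gaussian sphere of radius r = 10.2 cm (r < R).
Q_enc = ∫₀^r ρ(r')·4πr'² dr' = (4πρ₀/R²) ∫₀^r r'^4 dr' = 4πρ₀ r^5/(5·R²) = 1.398×10^-7 C.
Gauss's law: E·4πr² = Q_enc/ε₀.
E = |Q_enc|/(4πε₀r²) = (1.398×10^-7)/(4π·8.85×10^-12·(0.102)²) = 1.21e5 N/C.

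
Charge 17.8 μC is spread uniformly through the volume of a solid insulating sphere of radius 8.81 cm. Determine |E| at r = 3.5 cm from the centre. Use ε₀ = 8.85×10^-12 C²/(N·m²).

By spherical symmetry E is radial; choose a Gaussian sphere of radius r = 3.5 cm (r < R).
For a uniform sphere the enclosed fraction is (r/R)³, so Q_enc = (17.8 μC)(0.035/0.0881)³ = 1.116×10^-6 C.
Since E is radial and uniform over the Gaussian sphere, Φ = E·4πr² = Q_enc/ε₀.
E = |Q_enc|/(4πε₀r²) = (1.116×10^-6)/(4π·8.85×10^-12·(0.035)²) = 8.19e6 N/C.

|E| ≈ 8.19e6 V/m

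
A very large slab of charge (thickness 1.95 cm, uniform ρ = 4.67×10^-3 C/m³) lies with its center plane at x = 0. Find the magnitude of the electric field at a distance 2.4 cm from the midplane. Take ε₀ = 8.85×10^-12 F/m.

The point |x| = 2.4 cm lies outside the slab (half-thickness 0.00975 m). A symmetric pillbox spanning the full slab encloses Q_enc = ρ·d·A.
Flux = 2EA ⇒ E = |ρ|d/(2ε₀), independent of distance outside.
E = (4.67e-3)(0.0195)/(2·8.85×10^-12) = 5.14×10^6 N/C.

|E| ≈ 5.14×10^6 N/C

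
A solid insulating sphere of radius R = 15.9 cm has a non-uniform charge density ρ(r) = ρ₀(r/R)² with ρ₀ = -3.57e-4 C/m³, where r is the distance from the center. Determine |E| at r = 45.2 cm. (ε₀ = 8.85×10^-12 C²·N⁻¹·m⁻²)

By spherical symmetry E is radial; choose a Gaussian sphere of radius r = 45.2 cm (r > R, all charge enclosed).
Q_enc = 4π ∫₀^R ρ₀(r'/R)^2 r'² dr' = 4πρ₀R³/5 = -3.607e-6 C.
Gauss's law: E·4πr² = Q_enc/ε₀.
E = |Q_enc|/(4πε₀r²) = (3.607e-6)/(4π·8.85×10^-12·(0.452)²) = 1.59×10^5 N/C.

E = 1.59e5 N/C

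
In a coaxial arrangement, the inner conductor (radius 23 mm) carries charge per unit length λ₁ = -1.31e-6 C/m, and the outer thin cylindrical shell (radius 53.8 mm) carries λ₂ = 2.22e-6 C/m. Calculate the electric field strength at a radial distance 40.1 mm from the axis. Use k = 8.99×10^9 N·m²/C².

5.87e5 N/C

Take a coaxial cylindrical Gaussian surface of radius r = 40.1 mm and length L (between the conductors, 23 mm < r < 53.8 mm).
Only the inner wire is enclosed; the outer shell contributes nothing inside itself. λ_enc = λ₁ = -1.31×10^-6 C/m.
Applying ∮E·dA = Q_enc/ε₀ with the end caps contributing no flux:
E = 2k|λ_enc|/r = 2(8.99×10^9)(1.31×10^-6)/(0.0401) = 5.87×10^5 N/C.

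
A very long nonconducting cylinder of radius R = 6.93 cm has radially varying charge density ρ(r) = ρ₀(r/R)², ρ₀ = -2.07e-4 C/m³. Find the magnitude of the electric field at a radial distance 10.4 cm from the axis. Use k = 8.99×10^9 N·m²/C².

|E| = 2.70×10^5 N/C

Take a coaxial cylindrical Gaussian surface of radius r = 10.4 cm and length L (r > R, full charge per length enclosed).
λ_enc = 2π ∫₀^R ρ₀(r'/R)^2 r' dr' = 2πρ₀R²/4 = -1.562×10^-6 C/m.
Gauss's law: E·2πrL = λ_enc L/ε₀.
E = 2k|λ_enc|/r = 2(8.99×10^9)(1.562×10^-6)/(0.104) = 2.70×10^5 N/C.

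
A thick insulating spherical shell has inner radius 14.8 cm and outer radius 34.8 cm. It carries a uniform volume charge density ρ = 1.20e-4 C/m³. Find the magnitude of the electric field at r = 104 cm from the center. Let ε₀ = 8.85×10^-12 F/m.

By spherical symmetry E is radial; choose a Gaussian sphere of radius r = 104 cm (r > 34.8 cm, enclosing the whole shell).
Q_enc = ρ·(4π/3)(b³ − a³) = (1.20×10^-4)·(4π/3)·((0.348)³ − (0.148)³) = 1.955×10^-5 C.
Gauss's law: E·4πr² = Q_enc/ε₀.
E = |Q_enc|/(4πε₀r²) = (1.955×10^-5)/(4π·8.85×10^-12·(1.04)²) = 1.63×10^5 N/C.

|E| = 1.63e5 V/m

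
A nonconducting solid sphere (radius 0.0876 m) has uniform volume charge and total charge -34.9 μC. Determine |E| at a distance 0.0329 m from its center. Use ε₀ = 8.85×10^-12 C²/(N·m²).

Use a concentric Gaussian sphere at r = 0.0329 m (r < R).
Only the charge within r is enclosed: Q_enc = Q·(r/R)³ = (-34.9 μC)·(0.0329 m/0.0876 m)³ = -1.849×10^-6 C.
Applying ∮E·dA = Q_enc/ε₀ with Φ = E(4πr²):
E = |Q_enc|/(4πε₀r²) = (1.849e-6)/(4π·8.85×10^-12·(0.0329)²) = 1.54×10^7 N/C.

|E| ≈ 1.54×10^7 N/C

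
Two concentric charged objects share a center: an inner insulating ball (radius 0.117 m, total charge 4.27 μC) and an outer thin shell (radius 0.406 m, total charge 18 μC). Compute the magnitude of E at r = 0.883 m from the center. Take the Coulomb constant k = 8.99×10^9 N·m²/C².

Use a concentric Gaussian sphere at r = 0.883 m (r > 0.406 m, enclosing both).
Q_enc = (4.27 μC) + (18 μC) = 2.227×10^-5 C.
Applying ∮E·dA = Q_enc/ε₀ with Φ = E(4πr²):
E = k|Q_enc|/r² = (8.99×10^9)(2.227×10^-5)/(0.883)² = 2.57×10^5 N/C.

|E| = 2.57e5 N/C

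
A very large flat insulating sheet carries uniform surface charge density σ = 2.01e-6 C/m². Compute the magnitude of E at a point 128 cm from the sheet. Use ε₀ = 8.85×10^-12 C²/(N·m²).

By planar symmetry E is perpendicular to the sheet and uniform; use a Gaussian pillbox with flat faces of area A on each side of the sheet.
Only the two end caps contribute flux: Φ = 2EA. With Q_enc = σA, Gauss's law gives E = |σ|/(2ε₀).
E = |σ|/(2ε₀) = (2.01e-6)/(2·8.85×10^-12) = 1.14×10^5 N/C.

E = 1.14e5 N/C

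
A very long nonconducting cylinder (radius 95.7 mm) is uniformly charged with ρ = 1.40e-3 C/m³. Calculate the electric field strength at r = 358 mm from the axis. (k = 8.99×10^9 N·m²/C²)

Coaxial Gaussian cylinder, radius r = 358 mm, length L (r > 95.7 mm, full cross-section enclosed).
λ_enc = ρ·πR² = (1.40e-3)π(0.0957)² = 4.028e-5 C/m.
Since E is radial and uniform over the curved surface, Φ = E·2πrL = Q_enc/ε₀ = λ_enc L/ε₀.
E = 2k|λ_enc|/r = 2(8.99×10^9)(4.028×10^-5)/(0.358) = 2.02×10^6 N/C.

E ≈ 2.02×10^6 N/C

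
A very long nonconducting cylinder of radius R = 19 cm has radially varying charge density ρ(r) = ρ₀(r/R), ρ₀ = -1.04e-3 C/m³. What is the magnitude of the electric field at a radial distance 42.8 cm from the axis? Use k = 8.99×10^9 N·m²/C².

3.30e6 N/C

By cylindrical symmetry E is radial; use a coaxial Gaussian cylinder of radius 42.8 cm and length L (r > R, full charge per length enclosed).
λ_enc = 2π ∫₀^R ρ₀(r'/R)^1 r' dr' = 2πρ₀R²/3 = -7.863e-5 C/m.
Since E is radial and uniform over the curved surface, Φ = E·2πrL = Q_enc/ε₀ = λ_enc L/ε₀.
E = 2k|λ_enc|/r = 2(8.99×10^9)(7.863×10^-5)/(0.428) = 3.30×10^6 N/C.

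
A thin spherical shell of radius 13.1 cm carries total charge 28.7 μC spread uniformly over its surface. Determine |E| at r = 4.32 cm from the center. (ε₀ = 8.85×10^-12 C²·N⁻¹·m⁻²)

|E| = 0 V/m

Use a concentric Gaussian sphere at r = 4.32 cm (inside the shell, r < 13.1 cm).
All the charge is outside the Gaussian surface: Q_enc = 0, hence E = 0 everywhere inside the shell.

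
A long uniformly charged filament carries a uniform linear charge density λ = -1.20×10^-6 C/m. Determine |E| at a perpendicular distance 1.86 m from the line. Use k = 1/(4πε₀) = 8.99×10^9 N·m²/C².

E ≈ 1.16×10^4 V/m

Coaxial Gaussian cylinder, radius r = 1.86 m, length L.
Q_enc = λL, so λ_enc = -1.20×10^-6 C/m.
Applying ∮E·dA = Q_enc/ε₀ with the end caps contributing no flux:
E = 2k|λ_enc|/r = 2(8.99×10^9)(1.20×10^-6)/(1.86) = 1.16×10^4 N/C.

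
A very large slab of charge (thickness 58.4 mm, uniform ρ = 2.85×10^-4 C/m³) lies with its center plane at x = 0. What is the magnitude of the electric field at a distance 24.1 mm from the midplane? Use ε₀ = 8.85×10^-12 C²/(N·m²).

E ≈ 7.76e5 V/m

By symmetry E is perpendicular to the slab. A Gaussian pillbox from −24.1 mm to +24.1 mm (face area A) lies entirely within the slab.
Q_enc = ρ·(2x)·A and flux = 2EA, so 2EA = 2ρxA/ε₀ ⇒ E = |ρ|x/ε₀.
E = (2.85×10^-4)(0.0241)/(8.85×10^-12) = 7.76e5 N/C.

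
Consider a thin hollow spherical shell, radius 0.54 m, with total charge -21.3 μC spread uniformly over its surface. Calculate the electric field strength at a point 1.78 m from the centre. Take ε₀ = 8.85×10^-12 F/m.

Take a concentric spherical Gaussian surface of radius r = 1.78 m (r > 0.54 m).
The entire shell is enclosed: Q_enc = -2.13e-5 C.
Gauss's law: E·4πr² = Q_enc/ε₀.
E = |Q_enc|/(4πε₀r²) = (2.13×10^-5)/(4π·8.85×10^-12·(1.78)²) = 6.04e4 N/C.

E = 6.04×10^4 N/C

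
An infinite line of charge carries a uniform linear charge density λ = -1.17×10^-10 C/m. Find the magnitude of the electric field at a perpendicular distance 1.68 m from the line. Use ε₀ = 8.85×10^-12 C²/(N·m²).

Choose a coaxial cylinder of radius r = 1.68 m (arbitrary length L) as the Gaussian surface.
Q_enc = λL, so λ_enc = -1.17×10^-10 C/m.
Gauss's law: E·2πrL = λ_enc L/ε₀.
E = |λ_enc|/(2πε₀r) = (1.17×10^-10)/(2π·8.85×10^-12·1.68) = 1.25 N/C.

1.25 V/m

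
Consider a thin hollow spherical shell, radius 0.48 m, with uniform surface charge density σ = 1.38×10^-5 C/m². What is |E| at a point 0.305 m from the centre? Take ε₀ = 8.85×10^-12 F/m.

|E| = 0 V/m

By spherical symmetry E is radial; choose a Gaussian sphere of radius r = 0.305 m (inside the shell, r < 0.48 m).
No charge lies within this surface, so Q_enc = 0 and Gauss's law gives E·4πr² = 0 ⇒ E = 0.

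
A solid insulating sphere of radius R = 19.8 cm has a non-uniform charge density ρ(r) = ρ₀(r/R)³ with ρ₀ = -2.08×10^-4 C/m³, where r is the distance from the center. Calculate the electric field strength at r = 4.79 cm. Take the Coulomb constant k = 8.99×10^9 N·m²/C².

Take a concentric spherical Gaussian surface of radius r = 4.79 cm (r < R).
Q_enc = ∫₀^r ρ(r')·4πr'² dr' = (4πρ₀/R³) ∫₀^r r'^5 dr' = 4πρ₀ r^6/(6·R³) = -6.779e-10 C.
By Gauss's law, ∮E·dA = E·4πr² = Q_enc/ε₀.
E = k|Q_enc|/r² = (8.99×10^9)(6.779×10^-10)/(0.0479)² = 2.66×10^3 N/C.

2.66×10^3 N/C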